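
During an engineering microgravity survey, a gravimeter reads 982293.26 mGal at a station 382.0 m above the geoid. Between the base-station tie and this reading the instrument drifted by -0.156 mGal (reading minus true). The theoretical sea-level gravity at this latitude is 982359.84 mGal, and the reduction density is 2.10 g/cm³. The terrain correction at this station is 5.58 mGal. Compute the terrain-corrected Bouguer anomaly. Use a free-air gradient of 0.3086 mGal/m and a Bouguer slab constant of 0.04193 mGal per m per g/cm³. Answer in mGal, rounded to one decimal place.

23.4

Drift-corrected reading = 982293.26 − (-0.156) = 982293.416 mGal
Free-air correction = 0.3086 × 382.0 = 117.89 mGal
Free-air anomaly = 982293.416 − 982359.84 + (117.89) = 51.466 mGal
Bouguer slab correction = 0.04193 × 2.10 × 382.0 = 33.64 mGal
Simple Bouguer anomaly = 51.466 − (33.64) = 17.826 mGal
Complete Bouguer anomaly = 17.826 + 5.58 = 23.406 mGal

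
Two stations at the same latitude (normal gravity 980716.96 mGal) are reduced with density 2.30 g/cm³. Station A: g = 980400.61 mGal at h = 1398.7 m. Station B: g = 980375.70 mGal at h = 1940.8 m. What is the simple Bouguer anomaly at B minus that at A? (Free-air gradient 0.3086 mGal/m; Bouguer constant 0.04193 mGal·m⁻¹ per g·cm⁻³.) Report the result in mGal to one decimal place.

Δg_SB(A) = 980400.61 − 980716.96 + 0.3086×1398.7 − 0.04193×2.30×1398.7 = -19.60 mGal
Δg_SB(B) = 980375.70 − 980716.96 + 0.3086×1940.8 − 0.04193×2.30×1940.8 = 70.50 mGal
Difference = 70.50 − (-19.60) = 90.10 mGal

90.1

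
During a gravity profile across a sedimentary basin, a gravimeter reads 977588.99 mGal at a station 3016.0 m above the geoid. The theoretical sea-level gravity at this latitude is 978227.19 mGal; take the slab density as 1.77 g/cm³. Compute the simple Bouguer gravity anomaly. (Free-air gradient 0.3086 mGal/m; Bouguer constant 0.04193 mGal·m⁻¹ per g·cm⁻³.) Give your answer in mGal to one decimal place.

68.7

Free-air correction = 0.3086 × 3016.0 = 930.74 mGal
Free-air anomaly = 977588.99 − 978227.19 + (930.74) = 292.54 mGal
Bouguer slab correction = 0.04193 × 1.77 × 3016.0 = 223.84 mGal
Simple Bouguer anomaly = 292.54 − (223.84) = 68.70 mGal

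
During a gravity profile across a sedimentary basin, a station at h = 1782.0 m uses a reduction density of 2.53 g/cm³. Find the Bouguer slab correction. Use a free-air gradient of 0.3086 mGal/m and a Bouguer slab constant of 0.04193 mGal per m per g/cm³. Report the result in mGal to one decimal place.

Bouguer slab correction = 0.04193 × 2.53 × 1782.0 = 189.0 mGal

189.0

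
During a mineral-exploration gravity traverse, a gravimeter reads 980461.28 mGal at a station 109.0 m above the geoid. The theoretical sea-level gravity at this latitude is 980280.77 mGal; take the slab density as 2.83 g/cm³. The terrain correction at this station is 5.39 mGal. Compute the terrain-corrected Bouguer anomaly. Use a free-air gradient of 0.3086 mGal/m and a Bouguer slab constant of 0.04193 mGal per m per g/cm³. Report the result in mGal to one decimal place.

206.6

Free-air correction = 0.3086 × 109.0 = 33.64 mGal
Free-air anomaly = 980461.28 − 980280.77 + (33.64) = 214.15 mGal
Bouguer slab correction = 0.04193 × 2.83 × 109.0 = 12.93 mGal
Simple Bouguer anomaly = 214.15 − (12.93) = 201.22 mGal
Complete Bouguer anomaly = 201.22 + 5.39 = 206.61 mGal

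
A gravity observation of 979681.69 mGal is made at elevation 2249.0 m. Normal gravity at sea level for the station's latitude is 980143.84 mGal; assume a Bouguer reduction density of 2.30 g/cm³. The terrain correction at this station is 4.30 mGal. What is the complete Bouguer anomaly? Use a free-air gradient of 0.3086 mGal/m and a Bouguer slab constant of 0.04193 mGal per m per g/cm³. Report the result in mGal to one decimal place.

19.3

Free-air correction = 0.3086 × 2249.0 = 694.04 mGal
Free-air anomaly = 979681.69 − 980143.84 + (694.04) = 231.89 mGal
Bouguer slab correction = 0.04193 × 2.30 × 2249.0 = 216.89 mGal
Simple Bouguer anomaly = 231.89 − (216.89) = 15.00 mGal
Complete Bouguer anomaly = 15.00 + 4.30 = 19.30 mGal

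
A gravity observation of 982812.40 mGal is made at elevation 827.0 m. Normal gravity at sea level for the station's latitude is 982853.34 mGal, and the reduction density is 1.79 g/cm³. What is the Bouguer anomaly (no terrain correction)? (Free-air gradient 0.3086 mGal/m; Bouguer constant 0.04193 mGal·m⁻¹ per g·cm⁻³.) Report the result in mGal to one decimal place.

Free-air correction = 0.3086 × 827.0 = 255.21 mGal
Free-air anomaly = 982812.40 − 982853.34 + (255.21) = 214.27 mGal
Bouguer slab correction = 0.04193 × 1.79 × 827.0 = 62.07 mGal
Simple Bouguer anomaly = 214.27 − (62.07) = 152.20 mGal

152.2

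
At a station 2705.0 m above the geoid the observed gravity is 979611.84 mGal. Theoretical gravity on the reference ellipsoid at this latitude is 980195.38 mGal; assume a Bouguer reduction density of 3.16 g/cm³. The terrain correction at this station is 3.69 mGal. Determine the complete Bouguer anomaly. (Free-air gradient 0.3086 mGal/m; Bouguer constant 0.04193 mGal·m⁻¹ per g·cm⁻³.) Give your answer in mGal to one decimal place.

-103.5

Free-air correction = 0.3086 × 2705.0 = 834.76 mGal
Free-air anomaly = 979611.84 − 980195.38 + (834.76) = 251.22 mGal
Bouguer slab correction = 0.04193 × 3.16 × 2705.0 = 358.41 mGal
Simple Bouguer anomaly = 251.22 − (358.41) = -107.19 mGal
Complete Bouguer anomaly = -107.19 + 3.69 = -103.50 mGal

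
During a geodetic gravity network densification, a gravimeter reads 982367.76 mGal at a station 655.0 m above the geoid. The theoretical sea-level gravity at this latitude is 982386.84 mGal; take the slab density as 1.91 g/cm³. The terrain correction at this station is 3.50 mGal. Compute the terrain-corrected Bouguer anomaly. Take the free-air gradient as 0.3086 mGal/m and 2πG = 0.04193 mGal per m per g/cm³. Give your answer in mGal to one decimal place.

Free-air correction = 0.3086 × 655.0 = 202.13 mGal
Free-air anomaly = 982367.76 − 982386.84 + (202.13) = 183.05 mGal
Bouguer slab correction = 0.04193 × 1.91 × 655.0 = 52.46 mGal
Simple Bouguer anomaly = 183.05 − (52.46) = 130.59 mGal
Complete Bouguer anomaly = 130.59 + 3.50 = 134.09 mGal

134.1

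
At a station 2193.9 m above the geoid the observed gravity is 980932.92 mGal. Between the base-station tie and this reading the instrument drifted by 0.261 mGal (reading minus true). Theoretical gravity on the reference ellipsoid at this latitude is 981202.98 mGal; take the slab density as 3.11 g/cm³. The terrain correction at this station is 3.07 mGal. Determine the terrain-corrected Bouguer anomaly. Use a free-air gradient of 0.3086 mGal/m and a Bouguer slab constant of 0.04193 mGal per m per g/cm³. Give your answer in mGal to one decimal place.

123.7

Drift-corrected reading = 980932.92 − (0.261) = 980932.659 mGal
Free-air correction = 0.3086 × 2193.9 = 677.04 mGal
Free-air anomaly = 980932.659 − 981202.98 + (677.04) = 406.719 mGal
Bouguer slab correction = 0.04193 × 3.11 × 2193.9 = 286.09 mGal
Simple Bouguer anomaly = 406.719 − (286.09) = 120.629 mGal
Complete Bouguer anomaly = 120.629 + 3.07 = 123.699 mGal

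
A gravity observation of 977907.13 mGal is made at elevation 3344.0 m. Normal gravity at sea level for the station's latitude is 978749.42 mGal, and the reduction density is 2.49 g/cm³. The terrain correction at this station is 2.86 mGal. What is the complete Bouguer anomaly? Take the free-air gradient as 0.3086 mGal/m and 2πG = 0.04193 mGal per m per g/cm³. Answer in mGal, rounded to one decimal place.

-156.6

Free-air correction = 0.3086 × 3344.0 = 1031.96 mGal
Free-air anomaly = 977907.13 − 978749.42 + (1031.96) = 189.67 mGal
Bouguer slab correction = 0.04193 × 2.49 × 3344.0 = 349.13 mGal
Simple Bouguer anomaly = 189.67 − (349.13) = -159.46 mGal
Complete Bouguer anomaly = -159.46 + 2.86 = -156.60 mGal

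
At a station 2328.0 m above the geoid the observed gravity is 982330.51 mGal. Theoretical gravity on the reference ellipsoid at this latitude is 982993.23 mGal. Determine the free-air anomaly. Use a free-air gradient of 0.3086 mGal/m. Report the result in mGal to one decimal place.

Free-air correction = 0.3086 × 2328.0 = 718.42 mGal
Free-air anomaly = 982330.51 − 982993.23 + (718.42) = 55.70 mGal

55.7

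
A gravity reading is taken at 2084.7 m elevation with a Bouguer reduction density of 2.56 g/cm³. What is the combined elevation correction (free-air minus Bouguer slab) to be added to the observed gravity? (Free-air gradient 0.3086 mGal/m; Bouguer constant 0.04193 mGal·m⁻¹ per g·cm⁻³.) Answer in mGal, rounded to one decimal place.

Combined gradient = 0.3086 − 0.04193 × 2.56 = 0.2012592 mGal/m
Combined elevation correction = 0.2012592 × 2084.7 = 419.6 mGal

419.6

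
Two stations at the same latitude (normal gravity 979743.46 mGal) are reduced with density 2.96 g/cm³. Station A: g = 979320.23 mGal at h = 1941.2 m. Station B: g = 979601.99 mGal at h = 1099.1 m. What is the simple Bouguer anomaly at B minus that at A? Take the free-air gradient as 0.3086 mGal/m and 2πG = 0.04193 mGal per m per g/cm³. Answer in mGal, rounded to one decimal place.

Δg_SB(A) = 979320.23 − 979743.46 + 0.3086×1941.2 − 0.04193×2.96×1941.2 = -65.10 mGal
Δg_SB(B) = 979601.99 − 979743.46 + 0.3086×1099.1 − 0.04193×2.96×1099.1 = 61.30 mGal
Difference = 61.30 − (-65.10) = 126.40 mGal

126.4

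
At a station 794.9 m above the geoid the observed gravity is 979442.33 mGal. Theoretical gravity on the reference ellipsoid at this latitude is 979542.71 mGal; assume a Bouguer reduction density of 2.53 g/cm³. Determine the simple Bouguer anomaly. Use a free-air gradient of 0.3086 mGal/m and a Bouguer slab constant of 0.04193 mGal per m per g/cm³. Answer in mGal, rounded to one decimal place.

Free-air correction = 0.3086 × 794.9 = 245.31 mGal
Free-air anomaly = 979442.33 − 979542.71 + (245.31) = 144.93 mGal
Bouguer slab correction = 0.04193 × 2.53 × 794.9 = 84.33 mGal
Simple Bouguer anomaly = 144.93 − (84.33) = 60.60 mGal

60.6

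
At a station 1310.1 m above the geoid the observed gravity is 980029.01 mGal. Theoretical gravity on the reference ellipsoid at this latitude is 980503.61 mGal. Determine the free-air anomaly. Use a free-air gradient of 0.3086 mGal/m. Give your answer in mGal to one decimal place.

Free-air correction = 0.3086 × 1310.1 = 404.30 mGal
Free-air anomaly = 980029.01 − 980503.61 + (404.30) = -70.30 mGal

-70.3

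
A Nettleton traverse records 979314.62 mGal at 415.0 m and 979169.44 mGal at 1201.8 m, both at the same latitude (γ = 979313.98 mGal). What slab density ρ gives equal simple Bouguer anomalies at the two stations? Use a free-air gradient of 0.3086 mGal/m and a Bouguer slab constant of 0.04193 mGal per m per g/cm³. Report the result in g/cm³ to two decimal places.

2.96

Δg_obs = 979169.44 − 979314.62 = -145.18 mGal over Δh = 1201.8 − 415.0 = 786.8 m
Equal Bouguer anomalies ⇒ Δg_obs + (0.3086 − 0.04193ρ)·Δh = 0
0.3086 − 0.04193ρ = −Δg_obs/Δh = 0.18452
ρ = (0.3086 − 0.18452) / 0.04193 = 2.96 g/cm³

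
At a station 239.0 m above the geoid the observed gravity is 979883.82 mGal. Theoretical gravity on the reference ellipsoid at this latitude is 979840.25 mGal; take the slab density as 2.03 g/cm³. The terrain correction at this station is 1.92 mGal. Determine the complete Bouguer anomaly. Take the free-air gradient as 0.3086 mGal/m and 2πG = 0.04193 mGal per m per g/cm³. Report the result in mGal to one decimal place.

98.9

Free-air correction = 0.3086 × 239.0 = 73.76 mGal
Free-air anomaly = 979883.82 − 979840.25 + (73.76) = 117.33 mGal
Bouguer slab correction = 0.04193 × 2.03 × 239.0 = 20.34 mGal
Simple Bouguer anomaly = 117.33 − (20.34) = 96.99 mGal
Complete Bouguer anomaly = 96.99 + 1.92 = 98.91 mGal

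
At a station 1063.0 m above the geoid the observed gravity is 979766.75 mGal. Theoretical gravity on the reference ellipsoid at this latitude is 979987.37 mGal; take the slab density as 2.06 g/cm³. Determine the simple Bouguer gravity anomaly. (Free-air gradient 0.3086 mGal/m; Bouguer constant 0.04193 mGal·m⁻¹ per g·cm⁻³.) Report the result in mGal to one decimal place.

15.6

Free-air correction = 0.3086 × 1063.0 = 328.04 mGal
Free-air anomaly = 979766.75 − 979987.37 + (328.04) = 107.42 mGal
Bouguer slab correction = 0.04193 × 2.06 × 1063.0 = 91.82 mGal
Simple Bouguer anomaly = 107.42 − (91.82) = 15.60 mGal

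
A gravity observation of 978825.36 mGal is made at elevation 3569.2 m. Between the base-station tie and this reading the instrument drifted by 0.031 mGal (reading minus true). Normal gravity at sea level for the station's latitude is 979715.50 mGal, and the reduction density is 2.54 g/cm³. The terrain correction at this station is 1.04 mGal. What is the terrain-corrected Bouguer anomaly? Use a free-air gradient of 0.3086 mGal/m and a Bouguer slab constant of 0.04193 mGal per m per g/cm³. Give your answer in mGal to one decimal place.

Drift-corrected reading = 978825.36 − (0.031) = 978825.329 mGal
Free-air correction = 0.3086 × 3569.2 = 1101.46 mGal
Free-air anomaly = 978825.329 − 979715.50 + (1101.46) = 211.289 mGal
Bouguer slab correction = 0.04193 × 2.54 × 3569.2 = 380.13 mGal
Simple Bouguer anomaly = 211.289 − (380.13) = -168.841 mGal
Complete Bouguer anomaly = -168.841 + 1.04 = -167.801 mGal

-167.8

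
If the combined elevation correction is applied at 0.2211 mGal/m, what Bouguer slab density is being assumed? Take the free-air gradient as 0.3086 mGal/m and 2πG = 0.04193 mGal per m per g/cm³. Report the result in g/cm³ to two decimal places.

0.2211 = 0.3086 − 0.04193 × ρ
ρ = (0.3086 − 0.2211) / 0.04193 = 2.09 g/cm³

2.09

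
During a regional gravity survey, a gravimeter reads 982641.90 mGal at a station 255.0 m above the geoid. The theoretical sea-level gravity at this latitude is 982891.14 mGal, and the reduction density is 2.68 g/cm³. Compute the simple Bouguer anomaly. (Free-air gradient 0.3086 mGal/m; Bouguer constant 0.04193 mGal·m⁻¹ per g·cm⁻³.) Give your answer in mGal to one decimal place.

-199.2

Free-air correction = 0.3086 × 255.0 = 78.69 mGal
Free-air anomaly = 982641.90 − 982891.14 + (78.69) = -170.55 mGal
Bouguer slab correction = 0.04193 × 2.68 × 255.0 = 28.65 mGal
Simple Bouguer anomaly = -170.55 − (28.65) = -199.20 mGal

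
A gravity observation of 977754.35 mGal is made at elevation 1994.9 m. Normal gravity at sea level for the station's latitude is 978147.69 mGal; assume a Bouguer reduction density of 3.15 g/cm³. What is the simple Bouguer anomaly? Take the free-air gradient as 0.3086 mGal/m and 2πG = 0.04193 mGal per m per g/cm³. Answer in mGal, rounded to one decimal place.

-41.2

Free-air correction = 0.3086 × 1994.9 = 615.63 mGal
Free-air anomaly = 977754.35 − 978147.69 + (615.63) = 222.29 mGal
Bouguer slab correction = 0.04193 × 3.15 × 1994.9 = 263.49 mGal
Simple Bouguer anomaly = 222.29 − (263.49) = -41.20 mGal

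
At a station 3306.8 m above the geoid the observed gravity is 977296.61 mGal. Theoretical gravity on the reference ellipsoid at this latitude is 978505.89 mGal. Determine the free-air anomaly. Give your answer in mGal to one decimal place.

Free-air correction = 0.3086 × 3306.8 = 1020.48 mGal
Free-air anomaly = 977296.61 − 978505.89 + (1020.48) = -188.80 mGal

-188.8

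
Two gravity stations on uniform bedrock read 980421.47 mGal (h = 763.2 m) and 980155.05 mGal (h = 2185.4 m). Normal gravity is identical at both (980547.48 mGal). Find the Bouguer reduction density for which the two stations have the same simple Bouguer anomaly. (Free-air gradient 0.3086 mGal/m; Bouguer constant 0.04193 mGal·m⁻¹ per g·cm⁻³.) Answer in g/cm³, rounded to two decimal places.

2.89

Δg_obs = 980155.05 − 980421.47 = -266.42 mGal over Δh = 2185.4 − 763.2 = 1422.2 m
Equal Bouguer anomalies ⇒ Δg_obs + (0.3086 − 0.04193ρ)·Δh = 0
0.3086 − 0.04193ρ = −Δg_obs/Δh = 0.18733
ρ = (0.3086 − 0.18733) / 0.04193 = 2.89 g/cm³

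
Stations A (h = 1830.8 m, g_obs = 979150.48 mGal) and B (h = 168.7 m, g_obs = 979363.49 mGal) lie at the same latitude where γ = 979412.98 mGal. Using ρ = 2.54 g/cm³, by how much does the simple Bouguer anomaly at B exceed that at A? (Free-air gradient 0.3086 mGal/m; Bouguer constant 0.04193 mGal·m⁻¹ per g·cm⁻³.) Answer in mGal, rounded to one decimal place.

-122.9

Δg_SB(A) = 979150.48 − 979412.98 + 0.3086×1830.8 − 0.04193×2.54×1830.8 = 107.50 mGal
Δg_SB(B) = 979363.49 − 979412.98 + 0.3086×168.7 − 0.04193×2.54×168.7 = -15.40 mGal
Difference = -15.40 − (107.50) = -122.90 mGal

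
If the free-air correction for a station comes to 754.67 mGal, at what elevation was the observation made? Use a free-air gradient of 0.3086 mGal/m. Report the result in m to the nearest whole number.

h = 754.67 / 0.3086 = 2445.46 m

2445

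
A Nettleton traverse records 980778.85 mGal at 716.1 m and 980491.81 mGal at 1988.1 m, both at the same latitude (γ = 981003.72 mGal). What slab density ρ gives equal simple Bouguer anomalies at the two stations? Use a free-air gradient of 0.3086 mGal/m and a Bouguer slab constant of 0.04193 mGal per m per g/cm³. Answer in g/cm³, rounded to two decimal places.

1.98

Δg_obs = 980491.81 − 980778.85 = -287.04 mGal over Δh = 1988.1 − 716.1 = 1272.0 m
Equal Bouguer anomalies ⇒ Δg_obs + (0.3086 − 0.04193ρ)·Δh = 0
0.3086 − 0.04193ρ = −Δg_obs/Δh = 0.22566
ρ = (0.3086 − 0.22566) / 0.04193 = 1.98 g/cm³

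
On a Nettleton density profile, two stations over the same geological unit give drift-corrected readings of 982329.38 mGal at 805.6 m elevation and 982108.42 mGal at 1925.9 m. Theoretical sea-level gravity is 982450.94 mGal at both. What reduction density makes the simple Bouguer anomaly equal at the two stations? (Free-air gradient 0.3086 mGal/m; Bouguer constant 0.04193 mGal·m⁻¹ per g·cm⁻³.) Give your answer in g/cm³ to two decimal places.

Δg_obs = 982108.42 − 982329.38 = -220.96 mGal over Δh = 1925.9 − 805.6 = 1120.3 m
Equal Bouguer anomalies ⇒ Δg_obs + (0.3086 − 0.04193ρ)·Δh = 0
0.3086 − 0.04193ρ = −Δg_obs/Δh = 0.19723
ρ = (0.3086 − 0.19723) / 0.04193 = 2.66 g/cm³

2.66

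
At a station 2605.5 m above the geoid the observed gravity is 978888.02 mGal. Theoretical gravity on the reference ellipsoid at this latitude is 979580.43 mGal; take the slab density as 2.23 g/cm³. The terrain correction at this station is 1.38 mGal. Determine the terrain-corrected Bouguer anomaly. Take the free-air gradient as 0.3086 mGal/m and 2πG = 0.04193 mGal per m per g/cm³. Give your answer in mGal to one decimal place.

-130.6

Free-air correction = 0.3086 × 2605.5 = 804.06 mGal
Free-air anomaly = 978888.02 − 979580.43 + (804.06) = 111.65 mGal
Bouguer slab correction = 0.04193 × 2.23 × 2605.5 = 243.62 mGal
Simple Bouguer anomaly = 111.65 − (243.62) = -131.97 mGal
Complete Bouguer anomaly = -131.97 + 1.38 = -130.59 mGal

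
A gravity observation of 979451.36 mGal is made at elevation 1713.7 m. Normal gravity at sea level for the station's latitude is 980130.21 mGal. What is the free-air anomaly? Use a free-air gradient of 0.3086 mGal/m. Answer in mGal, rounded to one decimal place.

Free-air correction = 0.3086 × 1713.7 = 528.85 mGal
Free-air anomaly = 979451.36 − 980130.21 + (528.85) = -150.00 mGal

-150.0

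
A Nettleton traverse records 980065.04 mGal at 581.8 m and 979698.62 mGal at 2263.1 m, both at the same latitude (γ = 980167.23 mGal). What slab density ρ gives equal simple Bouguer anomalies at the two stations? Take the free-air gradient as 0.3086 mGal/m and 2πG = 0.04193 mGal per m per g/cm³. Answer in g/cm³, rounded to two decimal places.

2.16

Δg_obs = 979698.62 − 980065.04 = -366.42 mGal over Δh = 2263.1 − 581.8 = 1681.3 m
Equal Bouguer anomalies ⇒ Δg_obs + (0.3086 − 0.04193ρ)·Δh = 0
0.3086 − 0.04193ρ = −Δg_obs/Δh = 0.21794
ρ = (0.3086 − 0.21794) / 0.04193 = 2.16 g/cm³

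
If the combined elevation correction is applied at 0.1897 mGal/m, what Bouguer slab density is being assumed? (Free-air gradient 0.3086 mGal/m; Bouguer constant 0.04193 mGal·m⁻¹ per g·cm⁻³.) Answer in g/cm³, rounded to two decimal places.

0.1897 = 0.3086 − 0.04193 × ρ
ρ = (0.3086 − 0.1897) / 0.04193 = 2.84 g/cm³

2.84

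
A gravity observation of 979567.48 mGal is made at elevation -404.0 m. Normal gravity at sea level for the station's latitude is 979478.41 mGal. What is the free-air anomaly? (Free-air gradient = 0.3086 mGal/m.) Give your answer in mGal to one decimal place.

Free-air correction = 0.3086 × -404.0 = -124.67 mGal
Free-air anomaly = 979567.48 − 979478.41 + (-124.67) = -35.60 mGal

-35.6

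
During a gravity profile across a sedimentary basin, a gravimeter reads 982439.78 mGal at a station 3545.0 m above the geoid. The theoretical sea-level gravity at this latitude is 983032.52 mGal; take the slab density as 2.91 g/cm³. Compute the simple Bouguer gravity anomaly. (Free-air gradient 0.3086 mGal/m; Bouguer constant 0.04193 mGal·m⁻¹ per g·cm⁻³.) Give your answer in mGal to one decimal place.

Free-air correction = 0.3086 × 3545.0 = 1093.99 mGal
Free-air anomaly = 982439.78 − 983032.52 + (1093.99) = 501.25 mGal
Bouguer slab correction = 0.04193 × 2.91 × 3545.0 = 432.55 mGal
Simple Bouguer anomaly = 501.25 − (432.55) = 68.70 mGal

68.7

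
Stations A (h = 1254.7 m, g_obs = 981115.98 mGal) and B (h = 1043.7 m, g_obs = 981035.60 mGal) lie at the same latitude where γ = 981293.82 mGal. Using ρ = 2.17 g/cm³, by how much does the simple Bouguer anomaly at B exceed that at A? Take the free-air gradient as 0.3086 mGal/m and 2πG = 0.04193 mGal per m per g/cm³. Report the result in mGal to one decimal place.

-126.3

Δg_SB(A) = 981115.98 − 981293.82 + 0.3086×1254.7 − 0.04193×2.17×1254.7 = 95.20 mGal
Δg_SB(B) = 981035.60 − 981293.82 + 0.3086×1043.7 − 0.04193×2.17×1043.7 = -31.10 mGal
Difference = -31.10 − (95.20) = -126.30 mGal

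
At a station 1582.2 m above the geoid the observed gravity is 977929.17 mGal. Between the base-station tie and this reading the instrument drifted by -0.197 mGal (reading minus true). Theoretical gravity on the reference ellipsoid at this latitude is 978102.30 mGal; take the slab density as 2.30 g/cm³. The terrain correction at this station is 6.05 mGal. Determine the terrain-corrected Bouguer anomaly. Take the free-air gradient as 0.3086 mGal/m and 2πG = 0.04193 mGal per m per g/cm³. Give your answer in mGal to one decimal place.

168.8

Drift-corrected reading = 977929.17 − (-0.197) = 977929.367 mGal
Free-air correction = 0.3086 × 1582.2 = 488.27 mGal
Free-air anomaly = 977929.367 − 978102.30 + (488.27) = 315.337 mGal
Bouguer slab correction = 0.04193 × 2.30 × 1582.2 = 152.59 mGal
Simple Bouguer anomaly = 315.337 − (152.59) = 162.747 mGal
Complete Bouguer anomaly = 162.747 + 6.05 = 168.797 mGal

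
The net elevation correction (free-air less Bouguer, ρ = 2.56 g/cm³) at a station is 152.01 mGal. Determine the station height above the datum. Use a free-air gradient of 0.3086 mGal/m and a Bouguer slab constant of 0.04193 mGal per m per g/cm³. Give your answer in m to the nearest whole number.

Combined gradient = 0.3086 − 0.04193 × 2.56 = 0.2012592 mGal/m
h = 152.01 / 0.2012592 = 755.29 m

755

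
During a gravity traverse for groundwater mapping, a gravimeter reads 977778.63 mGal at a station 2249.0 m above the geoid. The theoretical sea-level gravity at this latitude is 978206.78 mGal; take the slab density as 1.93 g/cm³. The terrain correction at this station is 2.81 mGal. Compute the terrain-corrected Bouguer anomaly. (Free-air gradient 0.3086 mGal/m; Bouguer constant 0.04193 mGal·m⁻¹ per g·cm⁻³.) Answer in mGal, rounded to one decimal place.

86.7

Free-air correction = 0.3086 × 2249.0 = 694.04 mGal
Free-air anomaly = 977778.63 − 978206.78 + (694.04) = 265.89 mGal
Bouguer slab correction = 0.04193 × 1.93 × 2249.0 = 182.00 mGal
Simple Bouguer anomaly = 265.89 − (182.00) = 83.89 mGal
Complete Bouguer anomaly = 83.89 + 2.81 = 86.70 mGal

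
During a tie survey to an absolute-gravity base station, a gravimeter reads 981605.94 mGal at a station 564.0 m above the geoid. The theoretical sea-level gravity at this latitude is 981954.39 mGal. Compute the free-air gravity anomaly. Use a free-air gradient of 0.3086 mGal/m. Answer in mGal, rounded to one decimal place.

Free-air correction = 0.3086 × 564.0 = 174.05 mGal
Free-air anomaly = 981605.94 − 981954.39 + (174.05) = -174.40 mGal

-174.4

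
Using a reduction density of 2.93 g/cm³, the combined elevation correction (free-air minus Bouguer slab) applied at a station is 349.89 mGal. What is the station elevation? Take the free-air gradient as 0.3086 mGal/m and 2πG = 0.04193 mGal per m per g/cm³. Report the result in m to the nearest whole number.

Combined gradient = 0.3086 − 0.04193 × 2.93 = 0.1857451 mGal/m
h = 349.89 / 0.1857451 = 1883.71 m

1884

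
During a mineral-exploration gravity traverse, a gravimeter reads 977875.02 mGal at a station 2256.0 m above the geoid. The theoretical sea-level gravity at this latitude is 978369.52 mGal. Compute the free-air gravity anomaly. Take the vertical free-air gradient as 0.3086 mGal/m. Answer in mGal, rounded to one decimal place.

201.7

Free-air correction = 0.3086 × 2256.0 = 696.20 mGal
Free-air anomaly = 977875.02 − 978369.52 + (696.20) = 201.70 mGal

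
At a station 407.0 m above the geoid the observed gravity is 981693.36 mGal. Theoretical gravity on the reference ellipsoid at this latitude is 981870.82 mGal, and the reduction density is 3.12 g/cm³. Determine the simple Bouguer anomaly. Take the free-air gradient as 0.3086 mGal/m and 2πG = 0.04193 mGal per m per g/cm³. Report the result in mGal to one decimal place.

-105.1

Free-air correction = 0.3086 × 407.0 = 125.60 mGal
Free-air anomaly = 981693.36 − 981870.82 + (125.60) = -51.86 mGal
Bouguer slab correction = 0.04193 × 3.12 × 407.0 = 53.24 mGal
Simple Bouguer anomaly = -51.86 − (53.24) = -105.10 mGal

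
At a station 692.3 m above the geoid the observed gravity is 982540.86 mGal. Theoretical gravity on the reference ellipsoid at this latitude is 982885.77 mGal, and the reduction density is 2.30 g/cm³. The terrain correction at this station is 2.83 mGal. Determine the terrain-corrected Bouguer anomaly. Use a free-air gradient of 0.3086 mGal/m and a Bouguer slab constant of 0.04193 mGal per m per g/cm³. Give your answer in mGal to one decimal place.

-195.2

Free-air correction = 0.3086 × 692.3 = 213.64 mGal
Free-air anomaly = 982540.86 − 982885.77 + (213.64) = -131.27 mGal
Bouguer slab correction = 0.04193 × 2.30 × 692.3 = 66.76 mGal
Simple Bouguer anomaly = -131.27 − (66.76) = -198.03 mGal
Complete Bouguer anomaly = -198.03 + 2.83 = -195.20 mGal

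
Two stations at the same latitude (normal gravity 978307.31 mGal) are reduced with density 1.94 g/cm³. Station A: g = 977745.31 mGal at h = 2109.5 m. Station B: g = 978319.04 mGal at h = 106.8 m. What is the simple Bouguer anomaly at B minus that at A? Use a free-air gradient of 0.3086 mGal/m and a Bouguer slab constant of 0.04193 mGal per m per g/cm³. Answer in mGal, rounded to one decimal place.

Δg_SB(A) = 977745.31 − 978307.31 + 0.3086×2109.5 − 0.04193×1.94×2109.5 = -82.60 mGal
Δg_SB(B) = 978319.04 − 978307.31 + 0.3086×106.8 − 0.04193×1.94×106.8 = 36.00 mGal
Difference = 36.00 − (-82.60) = 118.60 mGal

118.6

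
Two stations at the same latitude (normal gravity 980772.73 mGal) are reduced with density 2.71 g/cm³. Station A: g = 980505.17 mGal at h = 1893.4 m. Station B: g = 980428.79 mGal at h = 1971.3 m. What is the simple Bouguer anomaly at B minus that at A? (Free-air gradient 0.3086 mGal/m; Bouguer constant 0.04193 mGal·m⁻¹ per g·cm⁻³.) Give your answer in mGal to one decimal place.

-61.2

Δg_SB(A) = 980505.17 − 980772.73 + 0.3086×1893.4 − 0.04193×2.71×1893.4 = 101.60 mGal
Δg_SB(B) = 980428.79 − 980772.73 + 0.3086×1971.3 − 0.04193×2.71×1971.3 = 40.40 mGal
Difference = 40.40 − (101.60) = -61.20 mGal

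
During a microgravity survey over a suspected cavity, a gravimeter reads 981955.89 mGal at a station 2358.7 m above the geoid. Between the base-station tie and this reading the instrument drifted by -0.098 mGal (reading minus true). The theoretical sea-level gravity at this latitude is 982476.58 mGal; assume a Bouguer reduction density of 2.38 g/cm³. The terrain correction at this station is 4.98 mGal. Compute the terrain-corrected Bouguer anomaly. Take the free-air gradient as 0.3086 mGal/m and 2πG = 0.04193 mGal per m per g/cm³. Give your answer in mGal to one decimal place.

Drift-corrected reading = 981955.89 − (-0.098) = 981955.988 mGal
Free-air correction = 0.3086 × 2358.7 = 727.89 mGal
Free-air anomaly = 981955.988 − 982476.58 + (727.89) = 207.298 mGal
Bouguer slab correction = 0.04193 × 2.38 × 2358.7 = 235.38 mGal
Simple Bouguer anomaly = 207.298 − (235.38) = -28.082 mGal
Complete Bouguer anomaly = -28.082 + 4.98 = -23.102 mGal

-23.1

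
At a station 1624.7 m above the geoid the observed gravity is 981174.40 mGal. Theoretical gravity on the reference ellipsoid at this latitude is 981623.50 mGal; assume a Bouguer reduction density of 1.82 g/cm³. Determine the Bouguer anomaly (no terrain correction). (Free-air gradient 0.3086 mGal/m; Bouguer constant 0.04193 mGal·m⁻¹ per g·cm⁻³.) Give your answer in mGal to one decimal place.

Free-air correction = 0.3086 × 1624.7 = 501.38 mGal
Free-air anomaly = 981174.40 − 981623.50 + (501.38) = 52.28 mGal
Bouguer slab correction = 0.04193 × 1.82 × 1624.7 = 123.99 mGal
Simple Bouguer anomaly = 52.28 − (123.99) = -71.71 mGal

-71.7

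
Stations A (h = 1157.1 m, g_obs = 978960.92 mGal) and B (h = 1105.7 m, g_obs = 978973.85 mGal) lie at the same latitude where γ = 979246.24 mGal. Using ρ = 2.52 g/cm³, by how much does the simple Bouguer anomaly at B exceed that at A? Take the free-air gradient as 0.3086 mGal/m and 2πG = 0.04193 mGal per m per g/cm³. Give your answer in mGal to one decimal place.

Δg_SB(A) = 978960.92 − 979246.24 + 0.3086×1157.1 − 0.04193×2.52×1157.1 = -50.50 mGal
Δg_SB(B) = 978973.85 − 979246.24 + 0.3086×1105.7 − 0.04193×2.52×1105.7 = -48.00 mGal
Difference = -48.00 − (-50.50) = 2.50 mGal

2.5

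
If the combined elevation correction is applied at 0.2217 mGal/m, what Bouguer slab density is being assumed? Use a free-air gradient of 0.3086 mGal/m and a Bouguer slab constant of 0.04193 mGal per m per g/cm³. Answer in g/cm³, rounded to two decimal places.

2.07

0.2217 = 0.3086 − 0.04193 × ρ
ρ = (0.3086 − 0.2217) / 0.04193 = 2.07 g/cm³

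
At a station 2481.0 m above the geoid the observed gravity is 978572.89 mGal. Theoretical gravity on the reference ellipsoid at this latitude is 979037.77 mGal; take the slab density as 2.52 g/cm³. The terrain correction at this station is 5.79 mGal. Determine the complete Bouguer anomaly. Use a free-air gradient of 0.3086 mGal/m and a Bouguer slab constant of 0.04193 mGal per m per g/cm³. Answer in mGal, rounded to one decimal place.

44.4

Free-air correction = 0.3086 × 2481.0 = 765.64 mGal
Free-air anomaly = 978572.89 − 979037.77 + (765.64) = 300.76 mGal
Bouguer slab correction = 0.04193 × 2.52 × 2481.0 = 262.15 mGal
Simple Bouguer anomaly = 300.76 − (262.15) = 38.61 mGal
Complete Bouguer anomaly = 38.61 + 5.79 = 44.40 mGal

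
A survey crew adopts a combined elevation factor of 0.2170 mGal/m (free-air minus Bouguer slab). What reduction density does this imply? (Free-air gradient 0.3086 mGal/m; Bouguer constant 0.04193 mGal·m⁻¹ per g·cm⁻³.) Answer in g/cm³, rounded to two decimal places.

2.18

0.2170 = 0.3086 − 0.04193 × ρ
ρ = (0.3086 − 0.2170) / 0.04193 = 2.18 g/cm³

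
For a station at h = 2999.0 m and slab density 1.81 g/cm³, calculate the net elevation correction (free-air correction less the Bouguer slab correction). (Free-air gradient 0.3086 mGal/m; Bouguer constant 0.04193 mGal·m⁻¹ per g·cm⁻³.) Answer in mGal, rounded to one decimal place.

697.9

Combined gradient = 0.3086 − 0.04193 × 1.81 = 0.2327067 mGal/m
Combined elevation correction = 0.2327067 × 2999.0 = 697.9 mGal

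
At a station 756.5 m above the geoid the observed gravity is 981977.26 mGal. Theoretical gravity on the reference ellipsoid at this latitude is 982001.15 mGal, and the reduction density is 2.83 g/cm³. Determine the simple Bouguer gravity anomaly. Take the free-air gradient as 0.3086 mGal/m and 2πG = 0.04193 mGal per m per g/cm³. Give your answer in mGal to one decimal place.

Free-air correction = 0.3086 × 756.5 = 233.46 mGal
Free-air anomaly = 981977.26 − 982001.15 + (233.46) = 209.57 mGal
Bouguer slab correction = 0.04193 × 2.83 × 756.5 = 89.77 mGal
Simple Bouguer anomaly = 209.57 − (89.77) = 119.80 mGal

119.8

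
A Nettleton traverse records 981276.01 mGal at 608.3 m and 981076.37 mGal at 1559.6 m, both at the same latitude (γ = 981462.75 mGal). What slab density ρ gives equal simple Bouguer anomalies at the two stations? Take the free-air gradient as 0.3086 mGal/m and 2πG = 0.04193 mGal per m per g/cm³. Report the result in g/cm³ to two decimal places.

Δg_obs = 981076.37 − 981276.01 = -199.64 mGal over Δh = 1559.6 − 608.3 = 951.3 m
Equal Bouguer anomalies ⇒ Δg_obs + (0.3086 − 0.04193ρ)·Δh = 0
0.3086 − 0.04193ρ = −Δg_obs/Δh = 0.20986
ρ = (0.3086 − 0.20986) / 0.04193 = 2.35 g/cm³

2.35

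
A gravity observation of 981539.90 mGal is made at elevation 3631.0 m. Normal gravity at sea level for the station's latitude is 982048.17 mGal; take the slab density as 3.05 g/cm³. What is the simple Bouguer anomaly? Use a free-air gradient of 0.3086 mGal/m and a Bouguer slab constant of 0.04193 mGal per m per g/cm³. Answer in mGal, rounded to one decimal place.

147.9

Free-air correction = 0.3086 × 3631.0 = 1120.53 mGal
Free-air anomaly = 981539.90 − 982048.17 + (1120.53) = 612.26 mGal
Bouguer slab correction = 0.04193 × 3.05 × 3631.0 = 464.36 mGal
Simple Bouguer anomaly = 612.26 − (464.36) = 147.90 mGal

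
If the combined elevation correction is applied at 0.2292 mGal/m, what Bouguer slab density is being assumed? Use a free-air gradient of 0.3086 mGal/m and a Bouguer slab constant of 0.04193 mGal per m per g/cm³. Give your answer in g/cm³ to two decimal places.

0.2292 = 0.3086 − 0.04193 × ρ
ρ = (0.3086 − 0.2292) / 0.04193 = 1.89 g/cm³

1.89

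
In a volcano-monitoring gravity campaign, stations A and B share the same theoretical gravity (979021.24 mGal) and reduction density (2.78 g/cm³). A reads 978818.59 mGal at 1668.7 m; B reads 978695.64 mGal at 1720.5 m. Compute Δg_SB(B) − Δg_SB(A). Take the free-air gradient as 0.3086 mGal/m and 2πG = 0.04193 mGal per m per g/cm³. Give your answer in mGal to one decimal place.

-113.0

Δg_SB(A) = 978818.59 − 979021.24 + 0.3086×1668.7 − 0.04193×2.78×1668.7 = 117.80 mGal
Δg_SB(B) = 978695.64 − 979021.24 + 0.3086×1720.5 − 0.04193×2.78×1720.5 = 4.80 mGal
Difference = 4.80 − (117.80) = -113.00 mGal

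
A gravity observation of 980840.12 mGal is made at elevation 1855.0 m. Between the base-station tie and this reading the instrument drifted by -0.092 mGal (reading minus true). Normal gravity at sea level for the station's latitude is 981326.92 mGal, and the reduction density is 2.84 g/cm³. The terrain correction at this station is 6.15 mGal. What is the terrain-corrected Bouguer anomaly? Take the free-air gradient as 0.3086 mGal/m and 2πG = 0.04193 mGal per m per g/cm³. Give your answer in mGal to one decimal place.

-129.0

Drift-corrected reading = 980840.12 − (-0.092) = 980840.212 mGal
Free-air correction = 0.3086 × 1855.0 = 572.45 mGal
Free-air anomaly = 980840.212 − 981326.92 + (572.45) = 85.742 mGal
Bouguer slab correction = 0.04193 × 2.84 × 1855.0 = 220.90 mGal
Simple Bouguer anomaly = 85.742 − (220.90) = -135.158 mGal
Complete Bouguer anomaly = -135.158 + 6.15 = -129.008 mGal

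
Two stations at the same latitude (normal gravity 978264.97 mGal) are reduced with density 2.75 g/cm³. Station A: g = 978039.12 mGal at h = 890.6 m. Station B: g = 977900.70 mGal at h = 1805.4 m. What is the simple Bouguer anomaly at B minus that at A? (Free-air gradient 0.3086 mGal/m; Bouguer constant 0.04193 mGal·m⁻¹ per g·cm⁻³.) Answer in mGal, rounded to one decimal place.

38.4

Δg_SB(A) = 978039.12 − 978264.97 + 0.3086×890.6 − 0.04193×2.75×890.6 = -53.70 mGal
Δg_SB(B) = 977900.70 − 978264.97 + 0.3086×1805.4 − 0.04193×2.75×1805.4 = -15.30 mGal
Difference = -15.30 − (-53.70) = 38.40 mGal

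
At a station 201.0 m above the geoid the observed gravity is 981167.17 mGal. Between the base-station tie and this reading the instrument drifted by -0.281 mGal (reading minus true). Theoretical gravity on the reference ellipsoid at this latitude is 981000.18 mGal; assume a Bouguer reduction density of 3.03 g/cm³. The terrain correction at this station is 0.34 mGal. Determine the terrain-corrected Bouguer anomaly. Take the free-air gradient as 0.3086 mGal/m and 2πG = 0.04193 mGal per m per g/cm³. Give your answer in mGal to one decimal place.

204.1

Drift-corrected reading = 981167.17 − (-0.281) = 981167.451 mGal
Free-air correction = 0.3086 × 201.0 = 62.03 mGal
Free-air anomaly = 981167.451 − 981000.18 + (62.03) = 229.301 mGal
Bouguer slab correction = 0.04193 × 3.03 × 201.0 = 25.54 mGal
Simple Bouguer anomaly = 229.301 − (25.54) = 203.761 mGal
Complete Bouguer anomaly = 203.761 + 0.34 = 204.101 mGal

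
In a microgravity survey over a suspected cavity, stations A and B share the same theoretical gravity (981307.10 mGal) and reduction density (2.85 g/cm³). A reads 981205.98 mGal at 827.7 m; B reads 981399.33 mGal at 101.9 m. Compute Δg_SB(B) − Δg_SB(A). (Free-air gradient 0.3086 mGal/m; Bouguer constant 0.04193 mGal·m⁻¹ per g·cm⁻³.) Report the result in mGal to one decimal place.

Δg_SB(A) = 981205.98 − 981307.10 + 0.3086×827.7 − 0.04193×2.85×827.7 = 55.40 mGal
Δg_SB(B) = 981399.33 − 981307.10 + 0.3086×101.9 − 0.04193×2.85×101.9 = 111.50 mGal
Difference = 111.50 − (55.40) = 56.10 mGal

56.1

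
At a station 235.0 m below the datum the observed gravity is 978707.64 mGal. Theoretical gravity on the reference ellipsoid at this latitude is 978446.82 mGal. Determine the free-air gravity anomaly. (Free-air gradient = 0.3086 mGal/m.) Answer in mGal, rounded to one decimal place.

188.3

Free-air correction = 0.3086 × -235.0 = -72.52 mGal
Free-air anomaly = 978707.64 − 978446.82 + (-72.52) = 188.30 mGal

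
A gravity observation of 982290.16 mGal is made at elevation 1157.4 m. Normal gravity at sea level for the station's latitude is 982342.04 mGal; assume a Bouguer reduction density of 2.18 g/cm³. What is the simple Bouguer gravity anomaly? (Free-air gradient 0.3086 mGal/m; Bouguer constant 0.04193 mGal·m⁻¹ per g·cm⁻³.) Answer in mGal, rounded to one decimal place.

Free-air correction = 0.3086 × 1157.4 = 357.17 mGal
Free-air anomaly = 982290.16 − 982342.04 + (357.17) = 305.29 mGal
Bouguer slab correction = 0.04193 × 2.18 × 1157.4 = 105.79 mGal
Simple Bouguer anomaly = 305.29 − (105.79) = 199.50 mGal

199.5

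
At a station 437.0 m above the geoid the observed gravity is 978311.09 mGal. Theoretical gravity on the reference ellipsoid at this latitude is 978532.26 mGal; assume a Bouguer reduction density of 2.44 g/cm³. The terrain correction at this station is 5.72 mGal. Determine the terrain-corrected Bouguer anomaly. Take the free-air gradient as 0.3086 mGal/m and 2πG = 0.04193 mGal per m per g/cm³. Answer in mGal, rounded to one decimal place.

Free-air correction = 0.3086 × 437.0 = 134.86 mGal
Free-air anomaly = 978311.09 − 978532.26 + (134.86) = -86.31 mGal
Bouguer slab correction = 0.04193 × 2.44 × 437.0 = 44.71 mGal
Simple Bouguer anomaly = -86.31 − (44.71) = -131.02 mGal
Complete Bouguer anomaly = -131.02 + 5.72 = -125.30 mGal

-125.3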